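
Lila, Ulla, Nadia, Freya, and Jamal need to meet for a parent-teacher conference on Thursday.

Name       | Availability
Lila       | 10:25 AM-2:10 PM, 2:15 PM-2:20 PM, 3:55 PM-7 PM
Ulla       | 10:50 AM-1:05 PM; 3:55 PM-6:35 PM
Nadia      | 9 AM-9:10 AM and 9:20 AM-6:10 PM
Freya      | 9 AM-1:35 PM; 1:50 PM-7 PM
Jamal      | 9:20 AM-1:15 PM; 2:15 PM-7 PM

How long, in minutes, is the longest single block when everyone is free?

135

Lila ∩ Ulla: 10:50-13:05, 15:55-18:35.
Lila ∩ Ulla ∩ Nadia: 10:50-13:05, 15:55-18:10.
Lila ∩ Ulla ∩ Nadia ∩ Freya: 10:50-13:05, 15:55-18:10.
Lila ∩ Ulla ∩ Nadia ∩ Freya ∩ Jamal: 10:50-13:05, 15:55-18:10.
Those are the intersection windows.
The longest is 10:50-13:05 at 135 minutes.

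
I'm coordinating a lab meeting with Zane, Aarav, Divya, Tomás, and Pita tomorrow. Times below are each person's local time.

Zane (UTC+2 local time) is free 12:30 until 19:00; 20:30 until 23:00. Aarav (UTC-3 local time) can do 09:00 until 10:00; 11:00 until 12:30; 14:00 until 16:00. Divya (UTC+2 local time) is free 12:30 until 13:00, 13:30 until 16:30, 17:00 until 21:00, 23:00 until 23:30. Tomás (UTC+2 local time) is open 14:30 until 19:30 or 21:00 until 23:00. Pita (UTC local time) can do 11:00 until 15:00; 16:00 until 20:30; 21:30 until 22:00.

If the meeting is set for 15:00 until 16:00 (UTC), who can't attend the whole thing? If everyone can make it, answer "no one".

Aarav, Pita

Zane in UTC: 10:30-17:00, 18:30-21:00 (subtract 2h to convert from UTC+2).
Aarav in UTC: 12:00-13:00, 14:00-15:30, 17:00-19:00 (add 3h to convert from UTC-3).
Divya in UTC: 10:30-11:00, 11:30-14:30, 15:00-19:00, 21:00-21:30 (subtract 2h to convert from UTC+2).
Tomás in UTC: 12:30-17:30, 19:00-21:00 (subtract 2h to convert from UTC+2).
Pita in UTC: 11:00-15:00, 16:00-20:30, 21:30-22:00.
Zane: free for 15:00-16:00. Aarav: not fully free for 15:00-16:00. Divya: free for 15:00-16:00. Tomás: free for 15:00-16:00. Pita: not fully free for 15:00-16:00.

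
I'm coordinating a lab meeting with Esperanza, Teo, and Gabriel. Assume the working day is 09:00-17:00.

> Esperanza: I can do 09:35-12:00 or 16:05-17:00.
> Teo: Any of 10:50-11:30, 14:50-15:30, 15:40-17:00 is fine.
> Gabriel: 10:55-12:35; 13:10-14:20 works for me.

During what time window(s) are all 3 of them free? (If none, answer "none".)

10:55-11:30

Esperanza ∩ Teo: 10:50-11:30, 16:05-17:00.
Esperanza ∩ Teo ∩ Gabriel: 10:55-11:30.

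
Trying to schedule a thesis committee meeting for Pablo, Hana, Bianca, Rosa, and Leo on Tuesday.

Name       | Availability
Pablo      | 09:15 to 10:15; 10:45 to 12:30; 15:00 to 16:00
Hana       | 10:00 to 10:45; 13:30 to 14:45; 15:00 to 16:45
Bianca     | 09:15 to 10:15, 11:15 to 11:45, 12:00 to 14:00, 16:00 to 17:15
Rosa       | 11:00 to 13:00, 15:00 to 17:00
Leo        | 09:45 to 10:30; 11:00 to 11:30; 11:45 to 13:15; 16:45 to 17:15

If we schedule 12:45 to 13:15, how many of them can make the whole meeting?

Bianca and Leo can make the full 12:45-13:15 slot — that's 2.

2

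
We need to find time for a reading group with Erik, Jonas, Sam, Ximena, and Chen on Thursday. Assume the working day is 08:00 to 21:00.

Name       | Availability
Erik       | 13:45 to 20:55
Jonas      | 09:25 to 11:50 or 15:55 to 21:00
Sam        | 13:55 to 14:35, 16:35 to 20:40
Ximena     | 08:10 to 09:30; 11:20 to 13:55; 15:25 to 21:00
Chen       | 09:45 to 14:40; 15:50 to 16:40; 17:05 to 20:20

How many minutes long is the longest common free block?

Erik ∩ Jonas: 15:55-20:55.
Erik ∩ Jonas ∩ Sam: 16:35-20:40.
Erik ∩ Jonas ∩ Sam ∩ Ximena: 16:35-20:40.
Erik ∩ Jonas ∩ Sam ∩ Ximena ∩ Chen: 16:35-16:40, 17:05-20:20.
The longest is 17:05-20:20 at 195 minutes.

195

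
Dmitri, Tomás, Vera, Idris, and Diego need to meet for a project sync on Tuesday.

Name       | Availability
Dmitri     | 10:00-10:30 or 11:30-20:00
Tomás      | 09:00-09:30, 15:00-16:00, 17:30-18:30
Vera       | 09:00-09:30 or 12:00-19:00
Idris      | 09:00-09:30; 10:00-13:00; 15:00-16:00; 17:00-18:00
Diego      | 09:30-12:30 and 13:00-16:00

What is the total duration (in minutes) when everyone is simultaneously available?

60

Dmitri ∩ Tomás: 15:00-16:00, 17:30-18:30.
Dmitri ∩ Tomás ∩ Vera: 15:00-16:00, 17:30-18:30.
Dmitri ∩ Tomás ∩ Vera ∩ Idris: 15:00-16:00, 17:30-18:00.
Dmitri ∩ Tomás ∩ Vera ∩ Idris ∩ Diego: 15:00-16:00.
Those are the intersection windows.
That's a single block of 60 minutes.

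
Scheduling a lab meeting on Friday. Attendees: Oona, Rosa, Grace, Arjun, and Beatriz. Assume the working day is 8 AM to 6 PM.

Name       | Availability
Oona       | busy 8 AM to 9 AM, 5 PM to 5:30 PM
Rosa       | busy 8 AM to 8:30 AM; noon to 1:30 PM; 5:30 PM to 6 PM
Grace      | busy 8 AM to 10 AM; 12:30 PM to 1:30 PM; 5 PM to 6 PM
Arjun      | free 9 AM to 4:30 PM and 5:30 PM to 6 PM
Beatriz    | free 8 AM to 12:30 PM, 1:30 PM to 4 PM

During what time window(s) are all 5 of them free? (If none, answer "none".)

Oona free: 09:00-17:00, 17:30-18:00 (invert busy blocks within the working day).
Rosa free: 08:30-12:00, 13:30-17:30 (invert busy blocks within the working day).
Grace free: 10:00-12:30, 13:30-17:00 (invert busy blocks within the working day).
Arjun free: 09:00-16:30, 17:30-18:00.
Beatriz free: 08:00-12:30, 13:30-16:00.
Oona ∩ Rosa: 09:00-12:00, 13:30-17:00.
Oona ∩ Rosa ∩ Grace: 10:00-12:00, 13:30-17:00.
Oona ∩ Rosa ∩ Grace ∩ Arjun: 10:00-12:00, 13:30-16:30.
Oona ∩ Rosa ∩ Grace ∩ Arjun ∩ Beatriz: 10:00-12:00, 13:30-16:00.

10:00-12:00, 13:30-16:00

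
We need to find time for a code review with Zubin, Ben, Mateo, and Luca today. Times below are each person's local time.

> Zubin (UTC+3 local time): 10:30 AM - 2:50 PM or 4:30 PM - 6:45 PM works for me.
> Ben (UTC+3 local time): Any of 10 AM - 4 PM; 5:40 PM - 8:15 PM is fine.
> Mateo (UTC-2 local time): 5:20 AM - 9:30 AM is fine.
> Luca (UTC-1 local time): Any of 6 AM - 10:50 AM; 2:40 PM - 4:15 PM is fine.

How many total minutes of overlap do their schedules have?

Zubin in UTC: 07:30-11:50, 13:30-15:45 (subtract 3h to convert from UTC+3).
Ben in UTC: 07:00-13:00, 14:40-17:15 (subtract 3h to convert from UTC+3).
Mateo in UTC: 07:20-11:30 (add 2h to convert from UTC-2).
Luca in UTC: 07:00-11:50, 15:40-17:15 (add 1h to convert from UTC-1).
Zubin ∩ Ben: 07:30-11:50, 14:40-15:45.
Zubin ∩ Ben ∩ Mateo: 07:30-11:30.
Zubin ∩ Ben ∩ Mateo ∩ Luca: 07:30-11:30.
That's a single block of 240 minutes.

240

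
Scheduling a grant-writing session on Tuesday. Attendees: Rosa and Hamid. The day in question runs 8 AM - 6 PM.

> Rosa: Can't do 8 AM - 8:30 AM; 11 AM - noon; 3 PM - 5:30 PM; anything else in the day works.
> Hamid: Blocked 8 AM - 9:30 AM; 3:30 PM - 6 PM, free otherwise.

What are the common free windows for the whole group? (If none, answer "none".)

Rosa free: 08:30-11:00, 12:00-15:00, 17:30-18:00 (invert busy blocks within the working day).
Hamid free: 09:30-15:30 (invert busy blocks within the working day).
Rosa ∩ Hamid: 09:30-11:00, 12:00-15:00.

09:30-11:00, 12:00-15:00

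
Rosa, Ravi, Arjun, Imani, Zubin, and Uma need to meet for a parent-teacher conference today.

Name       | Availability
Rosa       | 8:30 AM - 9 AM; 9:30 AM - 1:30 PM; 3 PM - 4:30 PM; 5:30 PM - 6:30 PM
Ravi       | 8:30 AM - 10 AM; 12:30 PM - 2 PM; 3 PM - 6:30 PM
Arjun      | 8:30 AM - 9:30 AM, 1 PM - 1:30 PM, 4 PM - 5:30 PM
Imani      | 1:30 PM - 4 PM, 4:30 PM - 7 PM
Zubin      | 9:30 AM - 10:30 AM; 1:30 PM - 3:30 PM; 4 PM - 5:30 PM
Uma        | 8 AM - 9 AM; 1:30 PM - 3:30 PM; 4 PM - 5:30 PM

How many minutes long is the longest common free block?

0

Rosa ∩ Ravi: 08:30-09:00, 09:30-10:00, 12:30-13:30, 15:00-16:30, 17:30-18:30.
Rosa ∩ Ravi ∩ Arjun: 08:30-09:00, 13:00-13:30, 16:00-16:30.
Rosa ∩ Ravi ∩ Arjun ∩ Imani: ∅.
Rosa ∩ Ravi ∩ Arjun ∩ Imani ∩ Zubin: ∅.
Rosa ∩ Ravi ∩ Arjun ∩ Imani ∩ Zubin ∩ Uma: ∅.
There is no time when everyone is free.
No common window exists, so the longest block is 0 minutes.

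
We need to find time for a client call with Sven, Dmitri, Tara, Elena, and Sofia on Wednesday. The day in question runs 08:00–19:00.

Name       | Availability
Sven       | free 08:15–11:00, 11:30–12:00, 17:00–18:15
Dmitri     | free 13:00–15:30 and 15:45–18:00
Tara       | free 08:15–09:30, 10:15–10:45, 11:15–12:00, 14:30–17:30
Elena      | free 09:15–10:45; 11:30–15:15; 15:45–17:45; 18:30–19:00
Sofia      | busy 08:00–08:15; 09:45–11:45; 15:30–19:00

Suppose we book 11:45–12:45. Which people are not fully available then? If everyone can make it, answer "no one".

Sven free: 08:15-11:00, 11:30-12:00, 17:00-18:15.
Dmitri free: 13:00-15:30, 15:45-18:00.
Tara free: 08:15-09:30, 10:15-10:45, 11:15-12:00, 14:30-17:30.
Elena free: 09:15-10:45, 11:30-15:15, 15:45-17:45, 18:30-19:00.
Sofia free: 08:15-09:45, 11:45-15:30 (invert busy blocks within the working day).
Sven: not fully free for 11:45-12:45. Dmitri: not fully free for 11:45-12:45. Tara: not fully free for 11:45-12:45. Elena: free for 11:45-12:45. Sofia: free for 11:45-12:45.

Dmitri, Sven, Tara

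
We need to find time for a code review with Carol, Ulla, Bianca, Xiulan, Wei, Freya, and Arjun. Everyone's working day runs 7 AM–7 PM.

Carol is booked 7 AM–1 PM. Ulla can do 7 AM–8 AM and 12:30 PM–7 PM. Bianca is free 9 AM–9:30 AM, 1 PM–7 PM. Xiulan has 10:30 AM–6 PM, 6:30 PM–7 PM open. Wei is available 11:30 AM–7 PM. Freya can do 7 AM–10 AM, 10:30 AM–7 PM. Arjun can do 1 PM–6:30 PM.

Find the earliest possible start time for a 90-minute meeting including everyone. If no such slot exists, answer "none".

13:00

Carol free: 13:00-19:00 (invert busy blocks within the working day).
Ulla free: 07:00-08:00, 12:30-19:00.
Bianca free: 09:00-09:30, 13:00-19:00.
Xiulan free: 10:30-18:00, 18:30-19:00.
Wei free: 11:30-19:00.
Freya free: 07:00-10:00, 10:30-19:00.
Arjun free: 13:00-18:30.
Carol ∩ Ulla: 13:00-19:00.
Carol ∩ Ulla ∩ Bianca: 13:00-19:00.
Carol ∩ Ulla ∩ Bianca ∩ Xiulan: 13:00-18:00, 18:30-19:00.
Carol ∩ Ulla ∩ Bianca ∩ Xiulan ∩ Wei: 13:00-18:00, 18:30-19:00.
Carol ∩ Ulla ∩ Bianca ∩ Xiulan ∩ Wei ∩ Freya: 13:00-18:00, 18:30-19:00.
Carol ∩ Ulla ∩ Bianca ∩ Xiulan ∩ Wei ∩ Freya ∩ Arjun: 13:00-18:00.
The first common window of at least 90 minutes is 13:00-18:00, so the earliest start is 13:00.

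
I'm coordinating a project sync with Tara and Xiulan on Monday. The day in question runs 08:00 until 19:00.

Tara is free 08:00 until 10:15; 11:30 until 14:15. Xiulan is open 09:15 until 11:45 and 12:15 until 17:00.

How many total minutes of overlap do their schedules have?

195

Tara ∩ Xiulan: 09:15-10:15, 11:30-11:45, 12:15-14:15.
Summing the common windows: 60 + 15 + 120 = 195 minutes.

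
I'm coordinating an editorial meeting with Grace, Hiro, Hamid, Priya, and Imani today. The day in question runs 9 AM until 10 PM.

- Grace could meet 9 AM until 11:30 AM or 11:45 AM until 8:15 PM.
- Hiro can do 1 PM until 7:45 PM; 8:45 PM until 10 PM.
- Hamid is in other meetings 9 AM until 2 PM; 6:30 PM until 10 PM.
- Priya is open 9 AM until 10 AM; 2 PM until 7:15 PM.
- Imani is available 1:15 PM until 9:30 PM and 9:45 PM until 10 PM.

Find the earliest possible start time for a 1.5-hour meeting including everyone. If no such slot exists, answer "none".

Grace free: 09:00-11:30, 11:45-20:15.
Hiro free: 13:00-19:45, 20:45-22:00.
Hamid free: 14:00-18:30 (invert busy blocks within the working day).
Priya free: 09:00-10:00, 14:00-19:15.
Imani free: 13:15-21:30, 21:45-22:00.
Grace ∩ Hiro: 13:00-19:45.
Grace ∩ Hiro ∩ Hamid: 14:00-18:30.
Grace ∩ Hiro ∩ Hamid ∩ Priya: 14:00-18:30.
Grace ∩ Hiro ∩ Hamid ∩ Priya ∩ Imani: 14:00-18:30.
The first common window of at least 90 minutes is 14:00-18:30, so the earliest start is 14:00.

14:00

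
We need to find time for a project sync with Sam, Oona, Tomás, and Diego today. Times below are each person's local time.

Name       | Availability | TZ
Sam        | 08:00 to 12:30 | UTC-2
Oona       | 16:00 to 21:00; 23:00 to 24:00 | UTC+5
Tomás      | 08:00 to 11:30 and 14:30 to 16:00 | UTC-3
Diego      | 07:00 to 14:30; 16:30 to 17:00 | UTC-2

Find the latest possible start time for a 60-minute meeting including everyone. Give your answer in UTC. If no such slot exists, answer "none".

Sam in UTC: 10:00-14:30 (add 2h to convert from UTC-2).
Oona in UTC: 11:00-16:00, 18:00-19:00 (subtract 5h to convert from UTC+5).
Tomás in UTC: 11:00-14:30, 17:30-19:00 (add 3h to convert from UTC-3).
Diego in UTC: 09:00-16:30, 18:30-19:00 (add 2h to convert from UTC-2).
Sam ∩ Oona: 11:00-14:30.
Sam ∩ Oona ∩ Tomás: 11:00-14:30.
Sam ∩ Oona ∩ Tomás ∩ Diego: 11:00-14:30.
The last common window of at least 60 minutes is 11:00-14:30; a 60-minute meeting can start as late as 13:30 and still end by 14:30.

13:30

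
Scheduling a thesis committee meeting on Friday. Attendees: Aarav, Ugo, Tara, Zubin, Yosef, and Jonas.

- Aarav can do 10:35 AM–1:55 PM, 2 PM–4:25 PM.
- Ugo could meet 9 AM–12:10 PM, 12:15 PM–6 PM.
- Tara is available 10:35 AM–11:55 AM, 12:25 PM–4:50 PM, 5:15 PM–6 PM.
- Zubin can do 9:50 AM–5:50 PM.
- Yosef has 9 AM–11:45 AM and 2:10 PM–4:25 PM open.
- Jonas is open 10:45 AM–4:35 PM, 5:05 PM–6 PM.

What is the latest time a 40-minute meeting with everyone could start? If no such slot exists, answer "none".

Aarav ∩ Ugo: 10:35-12:10, 12:15-13:55, 14:00-16:25.
Aarav ∩ Ugo ∩ Tara: 10:35-11:55, 12:25-13:55, 14:00-16:25.
Aarav ∩ Ugo ∩ Tara ∩ Zubin: 10:35-11:55, 12:25-13:55, 14:00-16:25.
Aarav ∩ Ugo ∩ Tara ∩ Zubin ∩ Yosef: 10:35-11:45, 14:10-16:25.
Aarav ∩ Ugo ∩ Tara ∩ Zubin ∩ Yosef ∩ Jonas: 10:45-11:45, 14:10-16:25.
So the common availability across everyone is 10:45-11:45, 14:10-16:25.
The last common window of at least 40 minutes is 14:10-16:25; a 40-minute meeting can start as late as 15:45 and still end by 16:25.

15:45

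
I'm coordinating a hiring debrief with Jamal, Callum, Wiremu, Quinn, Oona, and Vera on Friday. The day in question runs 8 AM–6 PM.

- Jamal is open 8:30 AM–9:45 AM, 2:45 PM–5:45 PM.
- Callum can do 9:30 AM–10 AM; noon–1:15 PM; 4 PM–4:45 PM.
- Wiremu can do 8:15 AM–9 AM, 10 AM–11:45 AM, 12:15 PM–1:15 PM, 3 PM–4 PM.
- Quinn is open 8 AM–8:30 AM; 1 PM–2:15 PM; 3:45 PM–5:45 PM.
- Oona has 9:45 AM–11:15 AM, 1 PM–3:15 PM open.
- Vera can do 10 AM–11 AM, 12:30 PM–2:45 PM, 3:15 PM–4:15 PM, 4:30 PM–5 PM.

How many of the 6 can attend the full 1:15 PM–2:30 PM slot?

Oona and Vera can make the full 13:15-14:30 slot — that's 2.

2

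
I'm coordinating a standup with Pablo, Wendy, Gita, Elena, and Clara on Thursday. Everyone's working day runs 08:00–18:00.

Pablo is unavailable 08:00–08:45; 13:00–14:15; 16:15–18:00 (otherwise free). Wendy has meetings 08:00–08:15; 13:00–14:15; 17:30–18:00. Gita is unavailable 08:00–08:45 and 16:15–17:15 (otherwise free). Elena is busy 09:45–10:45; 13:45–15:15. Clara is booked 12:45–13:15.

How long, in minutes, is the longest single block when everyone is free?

Pablo free: 08:45-13:00, 14:15-16:15 (invert busy blocks within the working day).
Wendy free: 08:15-13:00, 14:15-17:30 (invert busy blocks within the working day).
Gita free: 08:45-16:15, 17:15-18:00 (invert busy blocks within the working day).
Elena free: 08:00-09:45, 10:45-13:45, 15:15-18:00 (invert busy blocks within the working day).
Clara free: 08:00-12:45, 13:15-18:00 (invert busy blocks within the working day).
Pablo ∩ Wendy: 08:45-13:00, 14:15-16:15.
Pablo ∩ Wendy ∩ Gita: 08:45-13:00, 14:15-16:15.
Pablo ∩ Wendy ∩ Gita ∩ Elena: 08:45-09:45, 10:45-13:00, 15:15-16:15.
Pablo ∩ Wendy ∩ Gita ∩ Elena ∩ Clara: 08:45-09:45, 10:45-12:45, 15:15-16:15.
So the common availability across everyone is 08:45-09:45, 10:45-12:45, 15:15-16:15.
The longest is 10:45-12:45 at 120 minutes.

120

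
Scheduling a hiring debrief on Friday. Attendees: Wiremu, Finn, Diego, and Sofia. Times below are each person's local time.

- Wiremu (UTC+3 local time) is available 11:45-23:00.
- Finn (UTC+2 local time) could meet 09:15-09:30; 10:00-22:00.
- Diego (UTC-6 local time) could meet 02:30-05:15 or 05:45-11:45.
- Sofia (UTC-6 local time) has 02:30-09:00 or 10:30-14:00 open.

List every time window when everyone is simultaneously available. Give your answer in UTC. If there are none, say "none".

Wiremu in UTC: 08:45-20:00 (subtract 3h to convert from UTC+3).
Finn in UTC: 07:15-07:30, 08:00-20:00 (subtract 2h to convert from UTC+2).
Diego in UTC: 08:30-11:15, 11:45-17:45 (add 6h to convert from UTC-6).
Sofia in UTC: 08:30-15:00, 16:30-20:00 (add 6h to convert from UTC-6).
Wiremu ∩ Finn: 08:45-20:00.
Wiremu ∩ Finn ∩ Diego: 08:45-11:15, 11:45-17:45.
Wiremu ∩ Finn ∩ Diego ∩ Sofia: 08:45-11:15, 11:45-15:00, 16:30-17:45.

08:45-11:15, 11:45-15:00, 16:30-17:45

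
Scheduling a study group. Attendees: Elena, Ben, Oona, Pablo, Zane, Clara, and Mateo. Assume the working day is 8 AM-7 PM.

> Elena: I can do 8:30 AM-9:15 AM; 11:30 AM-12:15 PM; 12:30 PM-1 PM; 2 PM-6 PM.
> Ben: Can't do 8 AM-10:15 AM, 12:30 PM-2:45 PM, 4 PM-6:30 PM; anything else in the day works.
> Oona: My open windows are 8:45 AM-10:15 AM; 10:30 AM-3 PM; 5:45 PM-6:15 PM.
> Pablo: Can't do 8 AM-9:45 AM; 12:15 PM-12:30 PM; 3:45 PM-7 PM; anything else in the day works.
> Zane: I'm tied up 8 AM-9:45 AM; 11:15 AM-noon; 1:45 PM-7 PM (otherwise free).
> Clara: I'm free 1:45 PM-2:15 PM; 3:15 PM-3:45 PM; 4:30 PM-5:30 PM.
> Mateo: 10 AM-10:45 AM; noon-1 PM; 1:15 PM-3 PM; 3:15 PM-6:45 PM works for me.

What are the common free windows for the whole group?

Elena free: 08:30-09:15, 11:30-12:15, 12:30-13:00, 14:00-18:00.
Ben free: 10:15-12:30, 14:45-16:00, 18:30-19:00 (invert busy blocks within the working day).
Oona free: 08:45-10:15, 10:30-15:00, 17:45-18:15.
Pablo free: 09:45-12:15, 12:30-15:45 (invert busy blocks within the working day).
Zane free: 09:45-11:15, 12:00-13:45 (invert busy blocks within the working day).
Clara free: 13:45-14:15, 15:15-15:45, 16:30-17:30.
Mateo free: 10:00-10:45, 12:00-13:00, 13:15-15:00, 15:15-18:45.
Elena ∩ Ben: 11:30-12:15, 14:45-16:00.
Elena ∩ Ben ∩ Oona: 11:30-12:15, 14:45-15:00.
Elena ∩ Ben ∩ Oona ∩ Pablo: 11:30-12:15, 14:45-15:00.
Elena ∩ Ben ∩ Oona ∩ Pablo ∩ Zane: 12:00-12:15.
Elena ∩ Ben ∩ Oona ∩ Pablo ∩ Zane ∩ Clara: ∅.
Elena ∩ Ben ∩ Oona ∩ Pablo ∩ Zane ∩ Clara ∩ Mateo: ∅.
There is no time when everyone is free.

none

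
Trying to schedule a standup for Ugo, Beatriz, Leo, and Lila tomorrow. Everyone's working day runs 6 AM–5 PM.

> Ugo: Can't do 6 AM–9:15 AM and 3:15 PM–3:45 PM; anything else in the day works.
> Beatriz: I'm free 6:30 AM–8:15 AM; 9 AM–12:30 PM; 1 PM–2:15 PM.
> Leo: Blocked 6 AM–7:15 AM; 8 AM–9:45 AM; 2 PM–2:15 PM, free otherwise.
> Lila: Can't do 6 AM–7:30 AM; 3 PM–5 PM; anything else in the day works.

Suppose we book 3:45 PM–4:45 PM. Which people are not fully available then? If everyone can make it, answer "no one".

Ugo free: 09:15-15:15, 15:45-17:00 (invert busy blocks within the working day).
Beatriz free: 06:30-08:15, 09:00-12:30, 13:00-14:15.
Leo free: 07:15-08:00, 09:45-14:00, 14:15-17:00 (invert busy blocks within the working day).
Lila free: 07:30-15:00 (invert busy blocks within the working day).
Ugo: free for 15:45-16:45. Beatriz: not fully free for 15:45-16:45. Leo: free for 15:45-16:45. Lila: not fully free for 15:45-16:45.

Beatriz, Lila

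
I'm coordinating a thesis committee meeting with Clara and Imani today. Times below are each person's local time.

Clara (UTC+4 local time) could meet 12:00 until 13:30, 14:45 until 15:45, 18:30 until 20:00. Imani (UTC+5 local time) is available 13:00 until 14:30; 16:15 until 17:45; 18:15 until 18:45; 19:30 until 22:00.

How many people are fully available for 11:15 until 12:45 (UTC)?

1

Clara in UTC: 08:00-09:30, 10:45-11:45, 14:30-16:00 (subtract 4h to convert from UTC+4).
Imani in UTC: 08:00-09:30, 11:15-12:45, 13:15-13:45, 14:30-17:00 (subtract 5h to convert from UTC+5).
Imani can make the full 11:15-12:45 slot — that's 1.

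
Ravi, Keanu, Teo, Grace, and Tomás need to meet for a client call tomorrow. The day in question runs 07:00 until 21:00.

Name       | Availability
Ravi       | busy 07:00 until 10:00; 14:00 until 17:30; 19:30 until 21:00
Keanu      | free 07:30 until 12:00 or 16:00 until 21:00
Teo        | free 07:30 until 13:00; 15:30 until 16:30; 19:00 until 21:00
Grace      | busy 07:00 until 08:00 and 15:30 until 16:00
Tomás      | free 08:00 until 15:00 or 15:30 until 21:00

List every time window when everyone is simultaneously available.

10:00-12:00, 19:00-19:30

Ravi free: 10:00-14:00, 17:30-19:30 (invert busy blocks within the working day).
Keanu free: 07:30-12:00, 16:00-21:00.
Teo free: 07:30-13:00, 15:30-16:30, 19:00-21:00.
Grace free: 08:00-15:30, 16:00-21:00 (invert busy blocks within the working day).
Tomás free: 08:00-15:00, 15:30-21:00.
Ravi ∩ Keanu: 10:00-12:00, 17:30-19:30.
Ravi ∩ Keanu ∩ Teo: 10:00-12:00, 19:00-19:30.
Ravi ∩ Keanu ∩ Teo ∩ Grace: 10:00-12:00, 19:00-19:30.
Ravi ∩ Keanu ∩ Teo ∩ Grace ∩ Tomás: 10:00-12:00, 19:00-19:30.
Those are the intersection windows.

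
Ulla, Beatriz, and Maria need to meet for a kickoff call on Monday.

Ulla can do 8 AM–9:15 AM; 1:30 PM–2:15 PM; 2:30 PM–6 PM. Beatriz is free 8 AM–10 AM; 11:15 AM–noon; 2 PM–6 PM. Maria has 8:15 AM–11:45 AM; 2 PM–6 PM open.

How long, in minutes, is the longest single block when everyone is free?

210

Ulla ∩ Beatriz: 08:00-09:15, 14:00-14:15, 14:30-18:00.
Ulla ∩ Beatriz ∩ Maria: 08:15-09:15, 14:00-14:15, 14:30-18:00.
The longest is 14:30-18:00 at 210 minutes.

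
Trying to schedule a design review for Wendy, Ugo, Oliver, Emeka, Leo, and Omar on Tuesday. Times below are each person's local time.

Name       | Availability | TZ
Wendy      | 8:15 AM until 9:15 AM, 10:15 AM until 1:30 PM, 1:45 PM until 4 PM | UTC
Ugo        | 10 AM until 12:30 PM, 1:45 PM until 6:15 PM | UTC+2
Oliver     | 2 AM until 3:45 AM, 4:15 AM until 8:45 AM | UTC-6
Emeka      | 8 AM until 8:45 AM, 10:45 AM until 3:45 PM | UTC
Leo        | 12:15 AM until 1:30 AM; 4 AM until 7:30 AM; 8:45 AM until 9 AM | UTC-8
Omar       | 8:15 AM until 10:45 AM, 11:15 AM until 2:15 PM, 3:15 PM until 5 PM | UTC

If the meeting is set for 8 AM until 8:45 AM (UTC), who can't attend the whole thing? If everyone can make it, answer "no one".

Wendy in UTC: 08:15-09:15, 10:15-13:30, 13:45-16:00.
Ugo in UTC: 08:00-10:30, 11:45-16:15 (subtract 2h to convert from UTC+2).
Oliver in UTC: 08:00-09:45, 10:15-14:45 (add 6h to convert from UTC-6).
Emeka in UTC: 08:00-08:45, 10:45-15:45.
Leo in UTC: 08:15-09:30, 12:00-15:30, 16:45-17:00 (add 8h to convert from UTC-8).
Omar in UTC: 08:15-10:45, 11:15-14:15, 15:15-17:00.
Wendy: not fully free for 08:00-08:45. Ugo: free for 08:00-08:45. Oliver: free for 08:00-08:45. Emeka: free for 08:00-08:45. Leo: not fully free for 08:00-08:45. Omar: not fully free for 08:00-08:45.

Leo, Omar, Wendy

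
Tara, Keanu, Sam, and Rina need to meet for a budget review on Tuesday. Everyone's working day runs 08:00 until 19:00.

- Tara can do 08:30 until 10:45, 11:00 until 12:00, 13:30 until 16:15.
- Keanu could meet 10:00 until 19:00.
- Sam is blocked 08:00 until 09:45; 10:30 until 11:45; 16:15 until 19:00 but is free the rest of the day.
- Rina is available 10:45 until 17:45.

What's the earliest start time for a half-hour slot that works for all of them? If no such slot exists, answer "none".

Tara free: 08:30-10:45, 11:00-12:00, 13:30-16:15.
Keanu free: 10:00-19:00.
Sam free: 09:45-10:30, 11:45-16:15 (invert busy blocks within the working day).
Rina free: 10:45-17:45.
Tara ∩ Keanu: 10:00-10:45, 11:00-12:00, 13:30-16:15.
Tara ∩ Keanu ∩ Sam: 10:00-10:30, 11:45-12:00, 13:30-16:15.
Tara ∩ Keanu ∩ Sam ∩ Rina: 11:45-12:00, 13:30-16:15.
The first common window of at least 30 minutes is 13:30-16:15, so the earliest start is 13:30.

13:30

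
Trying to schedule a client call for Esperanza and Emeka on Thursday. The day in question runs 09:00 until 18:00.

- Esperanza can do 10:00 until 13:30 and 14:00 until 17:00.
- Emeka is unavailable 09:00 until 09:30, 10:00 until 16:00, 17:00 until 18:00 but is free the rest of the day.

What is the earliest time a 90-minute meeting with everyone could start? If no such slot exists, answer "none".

Esperanza free: 10:00-13:30, 14:00-17:00.
Emeka free: 09:30-10:00, 16:00-17:00 (invert busy blocks within the working day).
Esperanza ∩ Emeka: 16:00-17:00.
No common window is at least 90 minutes long.

none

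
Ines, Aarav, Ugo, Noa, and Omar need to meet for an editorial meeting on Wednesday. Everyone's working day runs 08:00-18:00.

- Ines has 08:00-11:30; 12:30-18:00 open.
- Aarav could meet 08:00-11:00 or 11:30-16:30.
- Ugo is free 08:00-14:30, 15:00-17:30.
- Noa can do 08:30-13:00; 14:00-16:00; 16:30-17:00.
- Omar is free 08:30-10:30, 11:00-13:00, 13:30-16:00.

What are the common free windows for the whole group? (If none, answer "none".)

08:30-10:30, 12:30-13:00, 14:00-14:30, 15:00-16:00

Ines ∩ Aarav: 08:00-11:00, 12:30-16:30.
Ines ∩ Aarav ∩ Ugo: 08:00-11:00, 12:30-14:30, 15:00-16:30.
Ines ∩ Aarav ∩ Ugo ∩ Noa: 08:30-11:00, 12:30-13:00, 14:00-14:30, 15:00-16:00.
Ines ∩ Aarav ∩ Ugo ∩ Noa ∩ Omar: 08:30-10:30, 12:30-13:00, 14:00-14:30, 15:00-16:00.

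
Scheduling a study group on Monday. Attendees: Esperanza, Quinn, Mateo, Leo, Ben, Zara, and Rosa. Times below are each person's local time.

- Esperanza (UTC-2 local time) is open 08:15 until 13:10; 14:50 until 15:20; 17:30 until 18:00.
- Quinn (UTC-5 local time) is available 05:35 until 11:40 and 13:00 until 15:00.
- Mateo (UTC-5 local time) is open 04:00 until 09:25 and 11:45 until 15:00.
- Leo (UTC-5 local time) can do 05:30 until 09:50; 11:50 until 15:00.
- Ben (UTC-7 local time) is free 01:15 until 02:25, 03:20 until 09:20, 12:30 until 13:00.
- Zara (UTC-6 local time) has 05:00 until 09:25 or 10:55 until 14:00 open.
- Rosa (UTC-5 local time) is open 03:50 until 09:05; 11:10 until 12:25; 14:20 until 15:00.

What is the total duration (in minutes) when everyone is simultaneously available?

Esperanza in UTC: 10:15-15:10, 16:50-17:20, 19:30-20:00 (add 2h to convert from UTC-2).
Quinn in UTC: 10:35-16:40, 18:00-20:00 (add 5h to convert from UTC-5).
Mateo in UTC: 09:00-14:25, 16:45-20:00 (add 5h to convert from UTC-5).
Leo in UTC: 10:30-14:50, 16:50-20:00 (add 5h to convert from UTC-5).
Ben in UTC: 08:15-09:25, 10:20-16:20, 19:30-20:00 (add 7h to convert from UTC-7).
Zara in UTC: 11:00-15:25, 16:55-20:00 (add 6h to convert from UTC-6).
Rosa in UTC: 08:50-14:05, 16:10-17:25, 19:20-20:00 (add 5h to convert from UTC-5).
Esperanza ∩ Quinn: 10:35-15:10, 19:30-20:00.
Esperanza ∩ Quinn ∩ Mateo: 10:35-14:25, 19:30-20:00.
Esperanza ∩ Quinn ∩ Mateo ∩ Leo: 10:35-14:25, 19:30-20:00.
Esperanza ∩ Quinn ∩ Mateo ∩ Leo ∩ Ben: 10:35-14:25, 19:30-20:00.
Esperanza ∩ Quinn ∩ Mateo ∩ Leo ∩ Ben ∩ Zara: 11:00-14:25, 19:30-20:00.
Esperanza ∩ Quinn ∩ Mateo ∩ Leo ∩ Ben ∩ Zara ∩ Rosa: 11:00-14:05, 19:30-20:00.
Summing the common windows: 185 + 30 = 215 minutes.

215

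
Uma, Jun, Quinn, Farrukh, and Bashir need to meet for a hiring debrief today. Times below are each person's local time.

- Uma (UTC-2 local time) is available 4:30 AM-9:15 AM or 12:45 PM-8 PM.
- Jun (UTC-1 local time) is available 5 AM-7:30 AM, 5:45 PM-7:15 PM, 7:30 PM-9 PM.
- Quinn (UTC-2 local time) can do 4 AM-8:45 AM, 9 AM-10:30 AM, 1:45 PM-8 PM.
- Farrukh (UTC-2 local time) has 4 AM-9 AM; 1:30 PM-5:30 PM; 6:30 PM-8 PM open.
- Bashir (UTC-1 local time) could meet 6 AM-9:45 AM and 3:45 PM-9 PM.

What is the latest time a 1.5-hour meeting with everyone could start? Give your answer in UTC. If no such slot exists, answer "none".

20:30

Uma in UTC: 06:30-11:15, 14:45-22:00 (add 2h to convert from UTC-2).
Jun in UTC: 06:00-08:30, 18:45-20:15, 20:30-22:00 (add 1h to convert from UTC-1).
Quinn in UTC: 06:00-10:45, 11:00-12:30, 15:45-22:00 (add 2h to convert from UTC-2).
Farrukh in UTC: 06:00-11:00, 15:30-19:30, 20:30-22:00 (add 2h to convert from UTC-2).
Bashir in UTC: 07:00-10:45, 16:45-22:00 (add 1h to convert from UTC-1).
Uma ∩ Jun: 06:30-08:30, 18:45-20:15, 20:30-22:00.
Uma ∩ Jun ∩ Quinn: 06:30-08:30, 18:45-20:15, 20:30-22:00.
Uma ∩ Jun ∩ Quinn ∩ Farrukh: 06:30-08:30, 18:45-19:30, 20:30-22:00.
Uma ∩ Jun ∩ Quinn ∩ Farrukh ∩ Bashir: 07:00-08:30, 18:45-19:30, 20:30-22:00.
The last common window of at least 90 minutes is 20:30-22:00; a 90-minute meeting can start as late as 20:30 and still end by 22:00.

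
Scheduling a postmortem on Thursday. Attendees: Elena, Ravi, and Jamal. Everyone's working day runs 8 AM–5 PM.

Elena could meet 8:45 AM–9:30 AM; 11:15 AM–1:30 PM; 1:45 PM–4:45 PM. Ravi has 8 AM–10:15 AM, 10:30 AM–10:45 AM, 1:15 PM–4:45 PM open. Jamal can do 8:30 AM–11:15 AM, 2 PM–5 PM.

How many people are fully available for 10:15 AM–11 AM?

Jamal can make the full 10:15-11:00 slot — that's 1.

1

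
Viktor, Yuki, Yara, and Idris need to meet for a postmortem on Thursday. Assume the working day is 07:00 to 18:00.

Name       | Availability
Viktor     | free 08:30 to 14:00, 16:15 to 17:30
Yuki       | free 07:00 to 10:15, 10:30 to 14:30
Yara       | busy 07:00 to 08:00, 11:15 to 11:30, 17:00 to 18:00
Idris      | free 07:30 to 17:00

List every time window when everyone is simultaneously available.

08:30-10:15, 10:30-11:15, 11:30-14:00

Viktor free: 08:30-14:00, 16:15-17:30.
Yuki free: 07:00-10:15, 10:30-14:30.
Yara free: 08:00-11:15, 11:30-17:00 (invert busy blocks within the working day).
Idris free: 07:30-17:00.
Viktor ∩ Yuki: 08:30-10:15, 10:30-14:00.
Viktor ∩ Yuki ∩ Yara: 08:30-10:15, 10:30-11:15, 11:30-14:00.
Viktor ∩ Yuki ∩ Yara ∩ Idris: 08:30-10:15, 10:30-11:15, 11:30-14:00.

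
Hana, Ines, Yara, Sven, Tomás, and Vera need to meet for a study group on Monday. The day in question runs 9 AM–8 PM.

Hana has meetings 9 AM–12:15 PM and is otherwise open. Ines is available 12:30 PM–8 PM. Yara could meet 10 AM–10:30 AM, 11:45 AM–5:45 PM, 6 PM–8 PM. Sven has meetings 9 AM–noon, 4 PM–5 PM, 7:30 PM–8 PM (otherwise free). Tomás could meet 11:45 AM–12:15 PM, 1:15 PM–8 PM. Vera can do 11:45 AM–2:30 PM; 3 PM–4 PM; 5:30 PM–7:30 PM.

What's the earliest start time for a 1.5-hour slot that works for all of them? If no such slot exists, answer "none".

Hana free: 12:15-20:00 (invert busy blocks within the working day).
Ines free: 12:30-20:00.
Yara free: 10:00-10:30, 11:45-17:45, 18:00-20:00.
Sven free: 12:00-16:00, 17:00-19:30 (invert busy blocks within the working day).
Tomás free: 11:45-12:15, 13:15-20:00.
Vera free: 11:45-14:30, 15:00-16:00, 17:30-19:30.
Hana ∩ Ines: 12:30-20:00.
Hana ∩ Ines ∩ Yara: 12:30-17:45, 18:00-20:00.
Hana ∩ Ines ∩ Yara ∩ Sven: 12:30-16:00, 17:00-17:45, 18:00-19:30.
Hana ∩ Ines ∩ Yara ∩ Sven ∩ Tomás: 13:15-16:00, 17:00-17:45, 18:00-19:30.
Hana ∩ Ines ∩ Yara ∩ Sven ∩ Tomás ∩ Vera: 13:15-14:30, 15:00-16:00, 17:30-17:45, 18:00-19:30.
The first common window of at least 90 minutes is 18:00-19:30, so the earliest start is 18:00.

18:00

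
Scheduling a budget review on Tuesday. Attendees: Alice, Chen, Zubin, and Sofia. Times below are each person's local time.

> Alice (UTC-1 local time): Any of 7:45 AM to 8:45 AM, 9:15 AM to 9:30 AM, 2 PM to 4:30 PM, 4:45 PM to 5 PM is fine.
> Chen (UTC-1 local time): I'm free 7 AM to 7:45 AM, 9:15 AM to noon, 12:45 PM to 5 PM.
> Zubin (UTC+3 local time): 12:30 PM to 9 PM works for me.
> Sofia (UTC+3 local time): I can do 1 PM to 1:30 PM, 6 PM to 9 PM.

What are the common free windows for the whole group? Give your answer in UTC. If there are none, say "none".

10:15-10:30, 15:00-17:30, 17:45-18:00

Alice in UTC: 08:45-09:45, 10:15-10:30, 15:00-17:30, 17:45-18:00 (add 1h to convert from UTC-1).
Chen in UTC: 08:00-08:45, 10:15-13:00, 13:45-18:00 (add 1h to convert from UTC-1).
Zubin in UTC: 09:30-18:00 (subtract 3h to convert from UTC+3).
Sofia in UTC: 10:00-10:30, 15:00-18:00 (subtract 3h to convert from UTC+3).
Alice ∩ Chen: 10:15-10:30, 15:00-17:30, 17:45-18:00.
Alice ∩ Chen ∩ Zubin: 10:15-10:30, 15:00-17:30, 17:45-18:00.
Alice ∩ Chen ∩ Zubin ∩ Sofia: 10:15-10:30, 15:00-17:30, 17:45-18:00.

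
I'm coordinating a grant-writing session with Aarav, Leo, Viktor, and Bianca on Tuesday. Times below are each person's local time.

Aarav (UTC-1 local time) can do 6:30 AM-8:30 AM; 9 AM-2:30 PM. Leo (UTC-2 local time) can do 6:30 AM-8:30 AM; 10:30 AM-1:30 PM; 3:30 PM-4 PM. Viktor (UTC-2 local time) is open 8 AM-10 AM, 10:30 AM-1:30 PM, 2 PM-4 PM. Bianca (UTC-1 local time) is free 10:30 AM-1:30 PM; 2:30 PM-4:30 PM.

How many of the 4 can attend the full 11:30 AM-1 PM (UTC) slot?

Aarav in UTC: 07:30-09:30, 10:00-15:30 (add 1h to convert from UTC-1).
Leo in UTC: 08:30-10:30, 12:30-15:30, 17:30-18:00 (add 2h to convert from UTC-2).
Viktor in UTC: 10:00-12:00, 12:30-15:30, 16:00-18:00 (add 2h to convert from UTC-2).
Bianca in UTC: 11:30-14:30, 15:30-17:30 (add 1h to convert from UTC-1).
Aarav and Bianca can make the full 11:30-13:00 slot — that's 2.

2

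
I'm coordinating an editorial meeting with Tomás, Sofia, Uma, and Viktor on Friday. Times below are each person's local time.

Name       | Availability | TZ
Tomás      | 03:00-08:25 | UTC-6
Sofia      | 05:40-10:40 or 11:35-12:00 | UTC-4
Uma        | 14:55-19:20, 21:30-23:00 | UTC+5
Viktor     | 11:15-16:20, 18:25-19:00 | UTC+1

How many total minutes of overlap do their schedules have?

Tomás in UTC: 09:00-14:25 (add 6h to convert from UTC-6).
Sofia in UTC: 09:40-14:40, 15:35-16:00 (add 4h to convert from UTC-4).
Uma in UTC: 09:55-14:20, 16:30-18:00 (subtract 5h to convert from UTC+5).
Viktor in UTC: 10:15-15:20, 17:25-18:00 (subtract 1h to convert from UTC+1).
Tomás ∩ Sofia: 09:40-14:25.
Tomás ∩ Sofia ∩ Uma: 09:55-14:20.
Tomás ∩ Sofia ∩ Uma ∩ Viktor: 10:15-14:20.
So the common availability across everyone is 10:15-14:20.
That's a single block of 245 minutes.

245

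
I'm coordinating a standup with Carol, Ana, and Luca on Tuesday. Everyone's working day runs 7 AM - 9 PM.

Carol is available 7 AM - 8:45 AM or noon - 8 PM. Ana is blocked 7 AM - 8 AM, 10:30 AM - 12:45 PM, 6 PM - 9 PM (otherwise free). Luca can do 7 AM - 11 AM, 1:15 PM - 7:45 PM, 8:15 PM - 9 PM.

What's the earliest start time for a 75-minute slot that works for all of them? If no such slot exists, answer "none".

13:15

Carol free: 07:00-08:45, 12:00-20:00.
Ana free: 08:00-10:30, 12:45-18:00 (invert busy blocks within the working day).
Luca free: 07:00-11:00, 13:15-19:45, 20:15-21:00.
Carol ∩ Ana: 08:00-08:45, 12:45-18:00.
Carol ∩ Ana ∩ Luca: 08:00-08:45, 13:15-18:00.
The first common window of at least 75 minutes is 13:15-18:00, so the earliest start is 13:15.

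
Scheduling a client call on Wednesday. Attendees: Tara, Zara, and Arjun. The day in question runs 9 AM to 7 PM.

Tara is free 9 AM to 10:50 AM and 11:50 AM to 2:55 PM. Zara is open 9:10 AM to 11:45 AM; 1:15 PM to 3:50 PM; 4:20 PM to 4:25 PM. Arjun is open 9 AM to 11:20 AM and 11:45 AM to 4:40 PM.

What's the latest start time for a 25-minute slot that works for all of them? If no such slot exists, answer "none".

Tara ∩ Zara: 09:10-10:50, 13:15-14:55.
Tara ∩ Zara ∩ Arjun: 09:10-10:50, 13:15-14:55.
The last common window of at least 25 minutes is 13:15-14:55; a 25-minute meeting can start as late as 14:30 and still end by 14:55.

14:30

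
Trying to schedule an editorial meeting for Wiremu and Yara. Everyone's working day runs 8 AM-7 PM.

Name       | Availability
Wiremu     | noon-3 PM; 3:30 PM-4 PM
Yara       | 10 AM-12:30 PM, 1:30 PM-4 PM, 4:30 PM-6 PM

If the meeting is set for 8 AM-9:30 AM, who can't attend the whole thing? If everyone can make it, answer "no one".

Wiremu: not fully free for 08:00-09:30. Yara: not fully free for 08:00-09:30.

Wiremu, Yara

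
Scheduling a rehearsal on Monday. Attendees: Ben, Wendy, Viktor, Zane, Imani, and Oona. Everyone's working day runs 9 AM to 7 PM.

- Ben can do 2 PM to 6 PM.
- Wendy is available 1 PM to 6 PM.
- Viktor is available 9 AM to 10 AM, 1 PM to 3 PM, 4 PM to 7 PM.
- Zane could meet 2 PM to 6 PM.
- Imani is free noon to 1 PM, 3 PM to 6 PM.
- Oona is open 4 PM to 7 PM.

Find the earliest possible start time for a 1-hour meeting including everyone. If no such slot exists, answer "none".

Ben ∩ Wendy: 14:00-18:00.
Ben ∩ Wendy ∩ Viktor: 14:00-15:00, 16:00-18:00.
Ben ∩ Wendy ∩ Viktor ∩ Zane: 14:00-15:00, 16:00-18:00.
Ben ∩ Wendy ∩ Viktor ∩ Zane ∩ Imani: 16:00-18:00.
Ben ∩ Wendy ∩ Viktor ∩ Zane ∩ Imani ∩ Oona: 16:00-18:00.
The first common window of at least 60 minutes is 16:00-18:00, so the earliest start is 16:00.

16:00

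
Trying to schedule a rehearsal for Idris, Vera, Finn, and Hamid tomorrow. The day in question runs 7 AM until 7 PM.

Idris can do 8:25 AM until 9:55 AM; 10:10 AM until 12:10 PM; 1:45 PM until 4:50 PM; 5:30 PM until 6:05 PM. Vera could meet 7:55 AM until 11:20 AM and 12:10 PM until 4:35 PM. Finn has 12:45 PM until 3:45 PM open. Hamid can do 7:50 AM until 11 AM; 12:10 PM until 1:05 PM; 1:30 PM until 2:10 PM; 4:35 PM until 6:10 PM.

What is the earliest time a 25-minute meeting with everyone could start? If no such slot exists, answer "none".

Idris ∩ Vera: 08:25-09:55, 10:10-11:20, 13:45-16:35.
Idris ∩ Vera ∩ Finn: 13:45-15:45.
Idris ∩ Vera ∩ Finn ∩ Hamid: 13:45-14:10.
Those are the intersection windows.
The first common window of at least 25 minutes is 13:45-14:10, so the earliest start is 13:45.

13:45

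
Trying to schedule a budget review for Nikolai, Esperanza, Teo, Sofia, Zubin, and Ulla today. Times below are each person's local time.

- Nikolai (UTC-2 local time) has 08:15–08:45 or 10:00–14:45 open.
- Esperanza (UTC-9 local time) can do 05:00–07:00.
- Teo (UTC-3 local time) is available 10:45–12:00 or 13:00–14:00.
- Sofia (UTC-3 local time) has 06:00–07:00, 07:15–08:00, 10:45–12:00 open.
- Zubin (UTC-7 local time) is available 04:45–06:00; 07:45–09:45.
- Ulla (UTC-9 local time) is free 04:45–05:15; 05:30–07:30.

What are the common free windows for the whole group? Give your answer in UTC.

14:45-15:00

Nikolai in UTC: 10:15-10:45, 12:00-16:45 (add 2h to convert from UTC-2).
Esperanza in UTC: 14:00-16:00 (add 9h to convert from UTC-9).
Teo in UTC: 13:45-15:00, 16:00-17:00 (add 3h to convert from UTC-3).
Sofia in UTC: 09:00-10:00, 10:15-11:00, 13:45-15:00 (add 3h to convert from UTC-3).
Zubin in UTC: 11:45-13:00, 14:45-16:45 (add 7h to convert from UTC-7).
Ulla in UTC: 13:45-14:15, 14:30-16:30 (add 9h to convert from UTC-9).
Nikolai ∩ Esperanza: 14:00-16:00.
Nikolai ∩ Esperanza ∩ Teo: 14:00-15:00.
Nikolai ∩ Esperanza ∩ Teo ∩ Sofia: 14:00-15:00.
Nikolai ∩ Esperanza ∩ Teo ∩ Sofia ∩ Zubin: 14:45-15:00.
Nikolai ∩ Esperanza ∩ Teo ∩ Sofia ∩ Zubin ∩ Ulla: 14:45-15:00.
So the common availability across everyone is 14:45-15:00.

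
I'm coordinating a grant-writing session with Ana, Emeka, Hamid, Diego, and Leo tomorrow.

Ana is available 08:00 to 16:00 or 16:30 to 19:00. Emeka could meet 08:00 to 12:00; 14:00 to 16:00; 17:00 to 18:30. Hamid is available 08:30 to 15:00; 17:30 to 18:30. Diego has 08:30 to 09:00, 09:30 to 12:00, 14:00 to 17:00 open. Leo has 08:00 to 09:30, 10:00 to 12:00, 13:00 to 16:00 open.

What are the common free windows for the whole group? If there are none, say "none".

08:30-09:00, 10:00-12:00, 14:00-15:00

Ana ∩ Emeka: 08:00-12:00, 14:00-16:00, 17:00-18:30.
Ana ∩ Emeka ∩ Hamid: 08:30-12:00, 14:00-15:00, 17:30-18:30.
Ana ∩ Emeka ∩ Hamid ∩ Diego: 08:30-09:00, 09:30-12:00, 14:00-15:00.
Ana ∩ Emeka ∩ Hamid ∩ Diego ∩ Leo: 08:30-09:00, 10:00-12:00, 14:00-15:00.
So the common availability across everyone is 08:30-09:00, 10:00-12:00, 14:00-15:00.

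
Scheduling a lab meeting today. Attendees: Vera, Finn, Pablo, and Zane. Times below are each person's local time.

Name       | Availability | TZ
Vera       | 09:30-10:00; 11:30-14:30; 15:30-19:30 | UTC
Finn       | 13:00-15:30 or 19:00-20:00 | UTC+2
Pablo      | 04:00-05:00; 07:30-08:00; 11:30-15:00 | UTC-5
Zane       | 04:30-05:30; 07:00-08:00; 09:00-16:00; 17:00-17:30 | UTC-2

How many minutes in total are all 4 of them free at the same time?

90

Vera in UTC: 09:30-10:00, 11:30-14:30, 15:30-19:30.
Finn in UTC: 11:00-13:30, 17:00-18:00 (subtract 2h to convert from UTC+2).
Pablo in UTC: 09:00-10:00, 12:30-13:00, 16:30-20:00 (add 5h to convert from UTC-5).
Zane in UTC: 06:30-07:30, 09:00-10:00, 11:00-18:00, 19:00-19:30 (add 2h to convert from UTC-2).
Vera ∩ Finn: 11:30-13:30, 17:00-18:00.
Vera ∩ Finn ∩ Pablo: 12:30-13:00, 17:00-18:00.
Vera ∩ Finn ∩ Pablo ∩ Zane: 12:30-13:00, 17:00-18:00.
So the common availability across everyone is 12:30-13:00, 17:00-18:00.
Summing the common windows: 30 + 60 = 90 minutes.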